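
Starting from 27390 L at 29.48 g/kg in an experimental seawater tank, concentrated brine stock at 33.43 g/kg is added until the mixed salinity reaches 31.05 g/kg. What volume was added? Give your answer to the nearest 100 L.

18100 L

Salt balance: 27,390×29.48 + V×33.43 = (27,390+V)×31.05
807,457.2 + 33.43V = 850,459.5 + 31.05V
43,002.3 = 2.38V
V = 18,068.19 L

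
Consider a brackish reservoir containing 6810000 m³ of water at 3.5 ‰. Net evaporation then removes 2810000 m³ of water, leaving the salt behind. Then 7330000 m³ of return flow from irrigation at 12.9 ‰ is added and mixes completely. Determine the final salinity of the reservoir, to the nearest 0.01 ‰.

After evaporation: salt = 6,810,000×3.5 = 23,835,000; volume = 6,810,000 − 2,810,000 = 4,000,000 m³
After mixing: salt = 23,835,000 + 7,330,000×12.9 = 118,392,000; volume = 4,000,000 + 7,330,000 = 11,330,000 m³
S = 118,392,000 / 11,330,000 = 10.4494 ‰

10.45 ‰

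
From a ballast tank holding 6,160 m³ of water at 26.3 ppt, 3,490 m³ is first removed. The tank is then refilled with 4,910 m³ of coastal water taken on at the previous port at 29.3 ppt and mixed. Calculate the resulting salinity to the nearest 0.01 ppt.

Remaining after removal: 2,670 m³ at 26.3 ppt (salt = 70,221)
After addition: salt = 70,221 + 4,910×29.3 = 214,084; volume = 7,580 m³
S = 214,084 / 7,580 = 28.2433 ppt

28.24 ppt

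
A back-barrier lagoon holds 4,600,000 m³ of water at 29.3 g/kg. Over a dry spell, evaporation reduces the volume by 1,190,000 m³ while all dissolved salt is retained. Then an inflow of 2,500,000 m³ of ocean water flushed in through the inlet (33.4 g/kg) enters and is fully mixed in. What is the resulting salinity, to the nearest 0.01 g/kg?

After evaporation: salt = 4,600,000×29.3 = 134,780,000; volume = 4,600,000 − 1,190,000 = 3,410,000 m³
After mixing: salt = 134,780,000 + 2,500,000×33.4 = 218,280,000; volume = 3,410,000 + 2,500,000 = 5,910,000 m³
S = 218,280,000 / 5,910,000 = 36.934 g/kg

36.93 g/kg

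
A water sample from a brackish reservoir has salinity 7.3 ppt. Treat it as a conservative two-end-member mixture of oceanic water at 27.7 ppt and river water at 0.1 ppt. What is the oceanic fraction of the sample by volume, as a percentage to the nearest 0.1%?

26.1%

Let g be the oceanic fraction. Salt balance per unit volume:
g×27.7 + (1−g)×0.1 = 7.3
g = (7.3 − 0.1) / (27.7 − 0.1) = 7.2/27.6 = 0.2609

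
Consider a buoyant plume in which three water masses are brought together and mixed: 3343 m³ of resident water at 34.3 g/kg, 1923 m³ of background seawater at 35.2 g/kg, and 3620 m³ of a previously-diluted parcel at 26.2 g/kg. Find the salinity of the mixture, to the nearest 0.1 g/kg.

Conserving salt mass:
salt = 3,343×34.3 + 1,923×35.2 + 3,620×26.2 = 114,664.9 + 67,689.6 + 94,844 = 277,198.5
volume = 3,343 + 1,923 + 3,620 = 8,886 m³
S = 277,198.5 / 8,886 = 31.195 g/kg

31.2 g/kg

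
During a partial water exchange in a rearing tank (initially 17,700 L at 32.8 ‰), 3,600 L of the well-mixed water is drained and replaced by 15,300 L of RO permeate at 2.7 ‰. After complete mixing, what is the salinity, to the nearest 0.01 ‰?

17.14 ‰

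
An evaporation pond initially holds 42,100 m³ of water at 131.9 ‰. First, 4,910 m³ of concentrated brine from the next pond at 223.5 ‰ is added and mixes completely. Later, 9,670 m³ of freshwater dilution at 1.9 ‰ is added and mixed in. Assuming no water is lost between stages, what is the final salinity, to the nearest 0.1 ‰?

117.7 ‰

Salt balance:
Initial salt = 42,100×131.9 = 5,552,990
After stage 1: salt = 5,552,990 + 4,910×223.5 = 6,650,375; volume = 47,010 m³; S = 141.467 ‰
After stage 2: salt = 6,650,375 + 9,670×1.9 = 6,668,748; volume = 56,680 m³
S = 6,668,748 / 56,680 = 117.6561 ‰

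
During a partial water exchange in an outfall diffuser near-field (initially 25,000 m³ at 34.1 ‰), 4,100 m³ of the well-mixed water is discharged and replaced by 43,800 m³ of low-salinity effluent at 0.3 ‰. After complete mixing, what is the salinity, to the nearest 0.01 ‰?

11.22 ‰

Remaining after removal: 20,900 m³ at 34.1 ‰ (salt = 712,690)
After addition: salt = 712,690 + 43,800×0.3 = 725,830; volume = 64,700 m³
S = 725,830 / 64,700 = 11.2184 ‰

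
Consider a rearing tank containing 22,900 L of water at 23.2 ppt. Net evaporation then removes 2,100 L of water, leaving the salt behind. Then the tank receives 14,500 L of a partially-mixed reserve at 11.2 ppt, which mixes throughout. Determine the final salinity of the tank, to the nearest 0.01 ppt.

19.65 ppt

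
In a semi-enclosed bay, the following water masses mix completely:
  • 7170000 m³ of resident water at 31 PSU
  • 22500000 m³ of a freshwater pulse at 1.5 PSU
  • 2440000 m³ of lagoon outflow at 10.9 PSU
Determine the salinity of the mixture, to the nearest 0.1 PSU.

8.8 PSU

Total salt / total volume:
salt = 7,170,000×31 + 22,500,000×1.5 + 2,440,000×10.9 = 222,270,000 + 33,750,000 + 26,596,000 = 282,616,000
volume = 7,170,000 + 22,500,000 + 2,440,000 = 32,110,000 m³
S = 282,616,000 / 32,110,000 = 8.801 PSU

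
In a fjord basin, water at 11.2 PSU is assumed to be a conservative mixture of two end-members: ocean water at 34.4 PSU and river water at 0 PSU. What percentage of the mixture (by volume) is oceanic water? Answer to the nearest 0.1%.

32.6%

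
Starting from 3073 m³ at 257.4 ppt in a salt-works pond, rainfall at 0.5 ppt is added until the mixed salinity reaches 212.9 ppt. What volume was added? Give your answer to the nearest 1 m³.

644 m³

Salt balance: 3,073×257.4 + V×0.5 = (3,073+V)×212.9
790,990.2 + 0.5V = 654,241.7 + 212.9V
136,748.5 = 212.4V
V = 643.83 m³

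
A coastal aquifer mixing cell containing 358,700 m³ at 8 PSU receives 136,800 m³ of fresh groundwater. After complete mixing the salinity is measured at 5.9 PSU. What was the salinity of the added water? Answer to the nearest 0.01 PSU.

0.39 PSU

Salt balance: 358,700×8 + 136,800×S = 495,500×5.9
2,869,600 + 136,800·S = 2,923,450
S = (2,923,450 − 2,869,600) / 136,800 = 0.3936 PSU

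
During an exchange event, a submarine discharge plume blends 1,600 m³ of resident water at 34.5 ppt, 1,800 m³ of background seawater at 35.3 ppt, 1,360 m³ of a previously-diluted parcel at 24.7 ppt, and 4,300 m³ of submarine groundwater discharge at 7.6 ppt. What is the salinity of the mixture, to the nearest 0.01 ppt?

20.42 ppt

Mass of salt is conserved:
salt = 1,600×34.5 + 1,800×35.3 + 1,360×24.7 + 4,300×7.6 = 55,200 + 63,540 + 33,592 + 32,680 = 185,012
volume = 1,600 + 1,800 + 1,360 + 4,300 = 9,060 m³
S = 185,012 / 9,060 = 20.4208 ppt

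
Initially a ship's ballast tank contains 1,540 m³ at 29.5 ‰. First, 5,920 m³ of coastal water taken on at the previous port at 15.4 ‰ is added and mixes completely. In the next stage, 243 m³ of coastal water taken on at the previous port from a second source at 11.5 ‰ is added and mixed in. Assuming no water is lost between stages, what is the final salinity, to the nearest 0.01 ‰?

18.10 ‰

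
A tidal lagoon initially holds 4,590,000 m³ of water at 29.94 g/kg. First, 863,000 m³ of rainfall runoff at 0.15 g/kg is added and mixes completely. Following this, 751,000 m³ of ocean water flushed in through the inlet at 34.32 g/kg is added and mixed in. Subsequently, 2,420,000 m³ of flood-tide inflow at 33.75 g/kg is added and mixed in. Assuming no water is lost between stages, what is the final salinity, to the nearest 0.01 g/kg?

28.41 g/kg

Weighted by volume,
Initial salt = 4,590,000×29.94 = 137,424,600
After stage 1: salt = 137,424,600 + 863,000×0.15 = 137,554,050; volume = 5,453,000 m³; S = 25.225 g/kg
After stage 2: salt = 137,554,050 + 751,000×34.32 = 163,328,370; volume = 6,204,000 m³; S = 26.326 g/kg
After stage 3: salt = 163,328,370 + 2,420,000×33.75 = 245,003,370; volume = 8,624,000 m³
S = 245,003,370 / 8,624,000 = 28.4095 g/kg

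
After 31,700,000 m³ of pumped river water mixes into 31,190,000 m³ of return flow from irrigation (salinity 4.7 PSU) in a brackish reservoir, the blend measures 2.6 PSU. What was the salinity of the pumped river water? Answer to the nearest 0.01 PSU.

Salt balance: 31,190,000×4.7 + 31,700,000×S = 62,890,000×2.6
146,593,000 + 31,700,000·S = 163,514,000
S = (163,514,000 − 146,593,000) / 31,700,000 = 0.5338 PSU

0.53 PSU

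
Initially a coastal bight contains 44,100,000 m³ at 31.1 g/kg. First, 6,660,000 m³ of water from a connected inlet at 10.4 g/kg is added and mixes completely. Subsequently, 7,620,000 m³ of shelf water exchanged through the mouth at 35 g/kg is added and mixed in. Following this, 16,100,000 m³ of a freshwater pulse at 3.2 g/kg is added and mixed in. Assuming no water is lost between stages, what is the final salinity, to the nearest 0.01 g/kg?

23.62 g/kg

Conserving salt mass:
Initial salt = 44,100,000×31.1 = 1,371,510,000
After stage 1: salt = 1,371,510,000 + 6,660,000×10.4 = 1,440,774,000; volume = 50,760,000 m³; S = 28.384 g/kg
After stage 2: salt = 1,440,774,000 + 7,620,000×35 = 1,707,474,000; volume = 58,380,000 m³; S = 29.248 g/kg
After stage 3: salt = 1,707,474,000 + 16,100,000×3.2 = 1,758,994,000; volume = 74,480,000 m³
S = 1,758,994,000 / 74,480,000 = 23.617 g/kg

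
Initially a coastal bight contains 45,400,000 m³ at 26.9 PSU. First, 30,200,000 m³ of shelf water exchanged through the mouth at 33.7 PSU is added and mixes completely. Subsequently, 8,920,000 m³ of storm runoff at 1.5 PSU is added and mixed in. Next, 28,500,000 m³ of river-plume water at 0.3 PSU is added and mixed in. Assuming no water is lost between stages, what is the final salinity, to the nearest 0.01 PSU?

20.00 PSU

By conservation of dissolved salt,
Initial salt = 45,400,000×26.9 = 1,221,260,000
After stage 1: salt = 1,221,260,000 + 30,200,000×33.7 = 2,239,000,000; volume = 75,600,000 m³; S = 29.616 PSU
After stage 2: salt = 2,239,000,000 + 8,920,000×1.5 = 2,252,380,000; volume = 84,520,000 m³; S = 26.649 PSU
After stage 3: salt = 2,252,380,000 + 28,500,000×0.3 = 2,260,930,000; volume = 113,020,000 m³
S = 2,260,930,000 / 113,020,000 = 20.0047 PSU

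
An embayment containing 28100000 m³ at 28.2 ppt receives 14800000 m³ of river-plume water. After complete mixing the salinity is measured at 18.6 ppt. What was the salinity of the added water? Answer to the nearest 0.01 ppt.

Salt balance: 28,100,000×28.2 + 14,800,000×S = 42,900,000×18.6
792,420,000 + 14,800,000·S = 797,940,000
S = (797,940,000 − 792,420,000) / 14,800,000 = 0.373 ppt

0.37 ppt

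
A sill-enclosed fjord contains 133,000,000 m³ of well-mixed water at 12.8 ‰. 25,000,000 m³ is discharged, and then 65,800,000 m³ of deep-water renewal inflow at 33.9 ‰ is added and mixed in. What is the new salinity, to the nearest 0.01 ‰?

Remaining after removal: 108,000,000 m³ at 12.8 ‰ (salt = 1,382,400,000)
After addition: salt = 1,382,400,000 + 65,800,000×33.9 = 3,613,020,000; volume = 173,800,000 m³
S = 3,613,020,000 / 173,800,000 = 20.7884 ‰

20.79 ‰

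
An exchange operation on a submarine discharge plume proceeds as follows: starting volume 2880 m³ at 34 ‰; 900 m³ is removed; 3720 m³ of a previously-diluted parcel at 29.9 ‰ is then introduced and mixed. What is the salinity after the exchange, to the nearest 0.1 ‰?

Remaining after removal: 1,980 m³ at 34 ‰ (salt = 67,320)
After addition: salt = 67,320 + 3,720×29.9 = 178,548; volume = 5,700 m³
S = 178,548 / 5,700 = 31.3242 ‰

31.3 ‰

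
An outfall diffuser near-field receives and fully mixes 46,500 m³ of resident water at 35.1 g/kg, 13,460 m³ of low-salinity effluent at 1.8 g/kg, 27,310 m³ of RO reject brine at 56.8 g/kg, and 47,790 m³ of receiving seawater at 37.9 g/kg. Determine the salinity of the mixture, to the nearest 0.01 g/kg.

37.16 g/kg

By conservation of dissolved salt,
salt = 46,500×35.1 + 13,460×1.8 + 27,310×56.8 + 47,790×37.9 = 1,632,150 + 24,228 + 1,551,208 + 1,811,241 = 5,018,827
volume = 46,500 + 13,460 + 27,310 + 47,790 = 135,060 m³
S = 5,018,827 / 135,060 = 37.16 g/kg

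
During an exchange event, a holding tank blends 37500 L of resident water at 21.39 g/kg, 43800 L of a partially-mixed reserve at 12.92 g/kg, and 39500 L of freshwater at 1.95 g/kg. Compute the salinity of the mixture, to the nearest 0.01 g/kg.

11.96 g/kg

Conserving salt mass:
salt = 37,500×21.39 + 43,800×12.92 + 39,500×1.95 = 802,125 + 565,896 + 77,025 = 1,445,046
volume = 37,500 + 43,800 + 39,500 = 120,800 L
S = 1,445,046 / 120,800 = 11.9623 g/kg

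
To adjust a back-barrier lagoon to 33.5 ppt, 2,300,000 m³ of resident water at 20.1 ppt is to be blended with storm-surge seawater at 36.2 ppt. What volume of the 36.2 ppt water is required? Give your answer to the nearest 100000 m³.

11400000 m³

Salt balance: 2,300,000×20.1 + V×36.2 = (2,300,000+V)×33.5
46,230,000 + 36.2V = 77,050,000 + 33.5V
30,820,000 = 2.7V
V = 11,414,814.81 m³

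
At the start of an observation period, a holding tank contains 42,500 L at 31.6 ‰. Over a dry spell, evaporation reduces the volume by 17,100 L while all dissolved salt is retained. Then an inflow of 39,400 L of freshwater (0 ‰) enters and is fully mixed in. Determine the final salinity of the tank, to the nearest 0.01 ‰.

20.73 ‰

After evaporation: salt = 42,500×31.6 = 1,343,000; volume = 42,500 − 17,100 = 25,400 L
After mixing: salt = 1,343,000 + 39,400×0 = 1,343,000; volume = 25,400 + 39,400 = 64,800 L
S = 1,343,000 / 64,800 = 20.7253 ‰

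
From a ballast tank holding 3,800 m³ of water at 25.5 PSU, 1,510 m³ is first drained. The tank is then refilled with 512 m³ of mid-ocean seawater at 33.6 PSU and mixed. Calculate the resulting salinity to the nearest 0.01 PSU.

Remaining after removal: 2,290 m³ at 25.5 PSU (salt = 58,395)
After addition: salt = 58,395 + 512×33.6 = 75,598.2; volume = 2,802 m³
S = 75,598.2 / 2,802 = 26.9801 PSU

26.98 PSU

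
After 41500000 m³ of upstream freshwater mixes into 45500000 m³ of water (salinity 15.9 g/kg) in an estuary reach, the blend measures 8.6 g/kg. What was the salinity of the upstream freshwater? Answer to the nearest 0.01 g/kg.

0.60 g/kg

Salt balance: 45,500,000×15.9 + 41,500,000×S = 87,000,000×8.6
723,450,000 + 41,500,000·S = 748,200,000
S = (748,200,000 − 723,450,000) / 41,500,000 = 0.5964 g/kg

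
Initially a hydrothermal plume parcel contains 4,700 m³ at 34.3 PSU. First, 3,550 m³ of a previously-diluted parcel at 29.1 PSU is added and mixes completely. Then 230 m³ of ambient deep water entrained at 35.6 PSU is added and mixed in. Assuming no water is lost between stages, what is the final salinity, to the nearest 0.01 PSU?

32.16 PSU

Total salt / total volume:
Initial salt = 4,700×34.3 = 161,210
After stage 1: salt = 161,210 + 3,550×29.1 = 264,515; volume = 8,250 m³; S = 32.062 PSU
After stage 2: salt = 264,515 + 230×35.6 = 272,703; volume = 8,480 m³
S = 272,703 / 8,480 = 32.1584 PSU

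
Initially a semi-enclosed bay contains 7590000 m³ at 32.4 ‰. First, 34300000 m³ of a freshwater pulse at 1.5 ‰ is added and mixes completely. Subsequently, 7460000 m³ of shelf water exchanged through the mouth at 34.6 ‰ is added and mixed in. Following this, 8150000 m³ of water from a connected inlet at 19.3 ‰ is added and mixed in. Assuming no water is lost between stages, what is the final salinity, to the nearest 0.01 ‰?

12.40 ‰

Salt balance:
Initial salt = 7,590,000×32.4 = 245,916,000
After stage 1: salt = 245,916,000 + 34,300,000×1.5 = 297,366,000; volume = 41,890,000 m³; S = 7.099 ‰
After stage 2: salt = 297,366,000 + 7,460,000×34.6 = 555,482,000; volume = 49,350,000 m³; S = 11.256 ‰
After stage 3: salt = 555,482,000 + 8,150,000×19.3 = 712,777,000; volume = 57,500,000 m³
S = 712,777,000 / 57,500,000 = 12.3961 ‰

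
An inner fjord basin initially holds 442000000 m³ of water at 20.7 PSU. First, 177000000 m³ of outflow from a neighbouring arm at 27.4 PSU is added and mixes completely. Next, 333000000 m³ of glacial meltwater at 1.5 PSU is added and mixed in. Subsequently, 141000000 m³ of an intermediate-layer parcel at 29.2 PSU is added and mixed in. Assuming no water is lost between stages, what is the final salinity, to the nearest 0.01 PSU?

By conservation of dissolved salt,
Initial salt = 442,000,000×20.7 = 9,149,400,000
After stage 1: salt = 9,149,400,000 + 177,000,000×27.4 = 13,999,200,000; volume = 619,000,000 m³; S = 22.616 PSU
After stage 2: salt = 13,999,200,000 + 333,000,000×1.5 = 14,498,700,000; volume = 952,000,000 m³; S = 15.23 PSU
After stage 3: salt = 14,498,700,000 + 141,000,000×29.2 = 18,615,900,000; volume = 1,093,000,000 m³
S = 18,615,900,000 / 1,093,000,000 = 17.0319 PSU

17.03 PSU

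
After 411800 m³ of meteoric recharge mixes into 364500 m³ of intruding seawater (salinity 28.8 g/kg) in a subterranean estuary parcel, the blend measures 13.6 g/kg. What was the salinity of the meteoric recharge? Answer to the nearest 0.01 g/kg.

0.15 g/kg

Salt balance: 364,500×28.8 + 411,800×S = 776,300×13.6
10,497,600 + 411,800·S = 10,557,680
S = (10,557,680 − 10,497,600) / 411,800 = 0.1459 g/kg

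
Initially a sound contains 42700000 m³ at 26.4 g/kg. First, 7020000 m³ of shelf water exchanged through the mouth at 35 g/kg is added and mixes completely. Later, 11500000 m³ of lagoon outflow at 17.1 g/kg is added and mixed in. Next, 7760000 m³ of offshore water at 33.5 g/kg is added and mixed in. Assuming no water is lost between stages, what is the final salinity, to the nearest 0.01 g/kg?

Mass of salt is conserved:
Initial salt = 42,700,000×26.4 = 1,127,280,000
After stage 1: salt = 1,127,280,000 + 7,020,000×35 = 1,372,980,000; volume = 49,720,000 m³; S = 27.614 g/kg
After stage 2: salt = 1,372,980,000 + 11,500,000×17.1 = 1,569,630,000; volume = 61,220,000 m³; S = 25.639 g/kg
After stage 3: salt = 1,569,630,000 + 7,760,000×33.5 = 1,829,590,000; volume = 68,980,000 m³
S = 1,829,590,000 / 68,980,000 = 26.5235 g/kg

26.52 g/kg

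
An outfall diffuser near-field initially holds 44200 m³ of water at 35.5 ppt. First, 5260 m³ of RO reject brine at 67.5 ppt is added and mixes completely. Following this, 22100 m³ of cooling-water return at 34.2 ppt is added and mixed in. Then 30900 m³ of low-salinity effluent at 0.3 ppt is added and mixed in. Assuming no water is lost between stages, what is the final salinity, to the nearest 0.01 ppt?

26.25 ppt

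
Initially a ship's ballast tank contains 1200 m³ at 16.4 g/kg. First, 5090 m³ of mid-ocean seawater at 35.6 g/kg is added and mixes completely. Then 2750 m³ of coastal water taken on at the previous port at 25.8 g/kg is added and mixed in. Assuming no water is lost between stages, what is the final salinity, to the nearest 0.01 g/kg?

30.07 g/kg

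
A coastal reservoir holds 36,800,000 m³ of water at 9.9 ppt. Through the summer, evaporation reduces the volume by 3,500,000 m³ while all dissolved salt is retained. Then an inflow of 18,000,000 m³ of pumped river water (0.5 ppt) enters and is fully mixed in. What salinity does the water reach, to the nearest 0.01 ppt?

7.28 ppt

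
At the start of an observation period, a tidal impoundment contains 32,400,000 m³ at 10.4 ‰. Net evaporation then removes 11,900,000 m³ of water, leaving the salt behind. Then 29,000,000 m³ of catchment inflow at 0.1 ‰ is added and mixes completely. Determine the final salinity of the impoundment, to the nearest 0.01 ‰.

6.87 ‰

After evaporation: salt = 32,400,000×10.4 = 336,960,000; volume = 32,400,000 − 11,900,000 = 20,500,000 m³
After mixing: salt = 336,960,000 + 29,000,000×0.1 = 339,860,000; volume = 20,500,000 + 29,000,000 = 49,500,000 m³
S = 339,860,000 / 49,500,000 = 6.8659 ‰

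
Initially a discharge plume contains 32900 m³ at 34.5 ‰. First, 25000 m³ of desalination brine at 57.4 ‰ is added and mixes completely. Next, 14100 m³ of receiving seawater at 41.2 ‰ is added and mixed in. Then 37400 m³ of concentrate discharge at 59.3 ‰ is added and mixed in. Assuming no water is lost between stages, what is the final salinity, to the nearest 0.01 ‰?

Weighted by volume,
Initial salt = 32,900×34.5 = 1,135,050
After stage 1: salt = 1,135,050 + 25,000×57.4 = 2,570,050; volume = 57,900 m³; S = 44.388 ‰
After stage 2: salt = 2,570,050 + 14,100×41.2 = 3,150,970; volume = 72,000 m³; S = 43.763 ‰
After stage 3: salt = 3,150,970 + 37,400×59.3 = 5,368,790; volume = 109,400 m³
S = 5,368,790 / 109,400 = 49.0749 ‰

49.07 ‰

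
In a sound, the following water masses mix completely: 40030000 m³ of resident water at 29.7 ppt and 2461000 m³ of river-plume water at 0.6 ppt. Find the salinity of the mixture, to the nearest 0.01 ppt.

28.01 ppt

Conserving salt mass:
salt = 40,030,000×29.7 + 2,461,000×0.6 = 1,188,891,000 + 1,476,600 = 1,190,367,600
volume = 40,030,000 + 2,461,000 = 42,491,000 m³
S = 1,190,367,600 / 42,491,000 = 28.0146 ppt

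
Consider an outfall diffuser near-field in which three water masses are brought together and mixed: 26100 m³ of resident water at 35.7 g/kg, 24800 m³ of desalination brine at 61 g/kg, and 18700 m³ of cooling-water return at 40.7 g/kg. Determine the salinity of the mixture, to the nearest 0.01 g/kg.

46.06 g/kg

Total salt / total volume:
salt = 26,100×35.7 + 24,800×61 + 18,700×40.7 = 931,770 + 1,512,800 + 761,090 = 3,205,660
volume = 26,100 + 24,800 + 18,700 = 69,600 m³
S = 3,205,660 / 69,600 = 46.0583 g/kg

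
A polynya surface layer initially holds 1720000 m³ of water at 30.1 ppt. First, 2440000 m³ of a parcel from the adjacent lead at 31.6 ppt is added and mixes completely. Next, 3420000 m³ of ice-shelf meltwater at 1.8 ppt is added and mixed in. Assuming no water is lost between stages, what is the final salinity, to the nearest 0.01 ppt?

17.81 ppt

Total salt / total volume:
Initial salt = 1,720,000×30.1 = 51,772,000
After stage 1: salt = 51,772,000 + 2,440,000×31.6 = 128,876,000; volume = 4,160,000 m³; S = 30.98 ppt
After stage 2: salt = 128,876,000 + 3,420,000×1.8 = 135,032,000; volume = 7,580,000 m³
S = 135,032,000 / 7,580,000 = 17.8142 ppt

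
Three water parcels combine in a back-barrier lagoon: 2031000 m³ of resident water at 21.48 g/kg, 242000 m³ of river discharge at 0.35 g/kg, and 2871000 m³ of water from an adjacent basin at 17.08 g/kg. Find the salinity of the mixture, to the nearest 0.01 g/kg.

18.03 g/kg

Total salt / total volume:
salt = 2,031,000×21.48 + 242,000×0.35 + 2,871,000×17.08 = 43,625,880 + 84,700 + 49,036,680 = 92,747,260
volume = 2,031,000 + 242,000 + 2,871,000 = 5,144,000 m³
S = 92,747,260 / 5,144,000 = 18.0302 g/kg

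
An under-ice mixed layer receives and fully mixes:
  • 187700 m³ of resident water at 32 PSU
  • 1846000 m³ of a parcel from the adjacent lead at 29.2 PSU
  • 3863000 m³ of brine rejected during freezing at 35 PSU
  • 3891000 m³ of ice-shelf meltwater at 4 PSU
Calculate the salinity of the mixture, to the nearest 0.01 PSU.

21.52 PSU

Mass of salt is conserved:
salt = 187,700×32 + 1,846,000×29.2 + 3,863,000×35 + 3,891,000×4 = 6,006,400 + 53,903,200 + 135,205,000 + 15,564,000 = 210,678,600
volume = 187,700 + 1,846,000 + 3,863,000 + 3,891,000 = 9,787,700 m³
S = 210,678,600 / 9,787,700 = 21.5248 PSU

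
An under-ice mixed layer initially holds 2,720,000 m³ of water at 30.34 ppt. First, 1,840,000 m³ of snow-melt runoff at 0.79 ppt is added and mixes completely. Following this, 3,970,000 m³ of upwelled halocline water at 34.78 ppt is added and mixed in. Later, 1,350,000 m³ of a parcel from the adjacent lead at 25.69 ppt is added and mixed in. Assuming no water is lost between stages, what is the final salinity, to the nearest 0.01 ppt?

25.99 ppt

Conserving salt mass:
Initial salt = 2,720,000×30.34 = 82,524,800
After stage 1: salt = 82,524,800 + 1,840,000×0.79 = 83,978,400; volume = 4,560,000 m³; S = 18.416 ppt
After stage 2: salt = 83,978,400 + 3,970,000×34.78 = 222,055,000; volume = 8,530,000 m³; S = 26.032 ppt
After stage 3: salt = 222,055,000 + 1,350,000×25.69 = 256,736,500; volume = 9,880,000 m³
S = 256,736,500 / 9,880,000 = 25.9855 ppt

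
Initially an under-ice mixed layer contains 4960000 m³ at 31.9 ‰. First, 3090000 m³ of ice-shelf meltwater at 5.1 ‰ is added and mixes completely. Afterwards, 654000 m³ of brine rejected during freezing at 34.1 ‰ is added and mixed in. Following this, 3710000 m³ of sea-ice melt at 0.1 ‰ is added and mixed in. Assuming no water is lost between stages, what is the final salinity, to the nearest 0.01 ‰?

Conserving salt mass:
Initial salt = 4,960,000×31.9 = 158,224,000
After stage 1: salt = 158,224,000 + 3,090,000×5.1 = 173,983,000; volume = 8,050,000 m³; S = 21.613 ‰
After stage 2: salt = 173,983,000 + 654,000×34.1 = 196,284,400; volume = 8,704,000 m³; S = 22.551 ‰
After stage 3: salt = 196,284,400 + 3,710,000×0.1 = 196,655,400; volume = 12,414,000 m³
S = 196,655,400 / 12,414,000 = 15.8414 ‰

15.84 ‰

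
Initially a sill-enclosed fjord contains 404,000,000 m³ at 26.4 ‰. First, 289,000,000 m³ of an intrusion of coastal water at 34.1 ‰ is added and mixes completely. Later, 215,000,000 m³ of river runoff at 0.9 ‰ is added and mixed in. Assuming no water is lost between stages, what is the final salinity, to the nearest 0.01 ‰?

22.81 ‰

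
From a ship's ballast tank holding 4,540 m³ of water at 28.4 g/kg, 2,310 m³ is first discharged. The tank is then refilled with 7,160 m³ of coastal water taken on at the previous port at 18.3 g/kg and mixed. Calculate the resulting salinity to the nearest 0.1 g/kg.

Remaining after removal: 2,230 m³ at 28.4 g/kg (salt = 63,332)
After addition: salt = 63,332 + 7,160×18.3 = 194,360; volume = 9,390 m³
S = 194,360 / 9,390 = 20.6986 g/kg

20.7 g/kg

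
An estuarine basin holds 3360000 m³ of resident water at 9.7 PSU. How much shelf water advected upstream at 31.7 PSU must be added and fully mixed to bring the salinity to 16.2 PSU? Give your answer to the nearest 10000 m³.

1410000 m³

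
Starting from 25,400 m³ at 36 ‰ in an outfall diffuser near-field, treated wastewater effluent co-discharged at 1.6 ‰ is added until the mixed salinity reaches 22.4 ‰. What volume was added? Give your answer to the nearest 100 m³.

16600 m³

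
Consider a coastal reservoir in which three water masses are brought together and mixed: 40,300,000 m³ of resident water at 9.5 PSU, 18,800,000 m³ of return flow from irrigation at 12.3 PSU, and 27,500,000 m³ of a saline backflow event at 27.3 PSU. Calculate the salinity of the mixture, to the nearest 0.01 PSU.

Weighted by volume,
salt = 40,300,000×9.5 + 18,800,000×12.3 + 27,500,000×27.3 = 382,850,000 + 231,240,000 + 750,750,000 = 1,364,840,000
volume = 40,300,000 + 18,800,000 + 27,500,000 = 86,600,000 m³
S = 1,364,840,000 / 86,600,000 = 15.7603 PSU

15.76 PSU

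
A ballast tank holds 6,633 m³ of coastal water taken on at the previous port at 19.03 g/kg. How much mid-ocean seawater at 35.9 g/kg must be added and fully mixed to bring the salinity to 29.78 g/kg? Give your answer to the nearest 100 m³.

Salt balance: 6,633×19.03 + V×35.9 = (6,633+V)×29.78
126,225.99 + 35.9V = 197,530.74 + 29.78V
71,304.75 = 6.12V
V = 11,651.1 m³

11700 m³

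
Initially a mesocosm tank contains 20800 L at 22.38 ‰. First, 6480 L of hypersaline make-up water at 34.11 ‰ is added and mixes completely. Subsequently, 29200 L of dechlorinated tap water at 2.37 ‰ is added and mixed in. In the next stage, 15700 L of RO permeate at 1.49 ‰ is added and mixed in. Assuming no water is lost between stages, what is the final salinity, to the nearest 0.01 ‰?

Weighted by volume,
Initial salt = 20,800×22.38 = 465,504
After stage 1: salt = 465,504 + 6,480×34.11 = 686,536.8; volume = 27,280 L; S = 25.166 ‰
After stage 2: salt = 686,536.8 + 29,200×2.37 = 755,740.8; volume = 56,480 L; S = 13.381 ‰
After stage 3: salt = 755,740.8 + 15,700×1.49 = 779,133.8; volume = 72,180 L
S = 779,133.8 / 72,180 = 10.7943 ‰

10.79 ‰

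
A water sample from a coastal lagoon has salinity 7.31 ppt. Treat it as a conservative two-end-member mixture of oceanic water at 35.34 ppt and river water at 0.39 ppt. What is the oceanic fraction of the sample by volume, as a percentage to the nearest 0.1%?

19.8%

Let g be the oceanic fraction. Salt balance per unit volume:
g×35.34 + (1−g)×0.39 = 7.31
g = (7.31 − 0.39) / (35.34 − 0.39) = 6.92/34.95 = 0.198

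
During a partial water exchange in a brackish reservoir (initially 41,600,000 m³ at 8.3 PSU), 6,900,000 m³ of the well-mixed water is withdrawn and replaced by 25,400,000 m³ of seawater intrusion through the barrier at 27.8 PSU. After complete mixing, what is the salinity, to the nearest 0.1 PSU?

Remaining after removal: 34,700,000 m³ at 8.3 PSU (salt = 288,010,000)
After addition: salt = 288,010,000 + 25,400,000×27.8 = 994,130,000; volume = 60,100,000 m³
S = 994,130,000 / 60,100,000 = 16.5413 PSU

16.5 PSU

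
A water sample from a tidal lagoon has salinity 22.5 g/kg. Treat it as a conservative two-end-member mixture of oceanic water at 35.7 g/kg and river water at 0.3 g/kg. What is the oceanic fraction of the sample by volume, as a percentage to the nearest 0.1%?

62.7%

Let g be the oceanic fraction. Salt balance per unit volume:
g×35.7 + (1−g)×0.3 = 22.5
g = (22.5 − 0.3) / (35.7 − 0.3) = 22.2/35.4 = 0.6271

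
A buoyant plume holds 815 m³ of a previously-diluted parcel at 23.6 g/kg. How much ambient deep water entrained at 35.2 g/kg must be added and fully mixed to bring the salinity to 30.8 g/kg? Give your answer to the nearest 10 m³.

1330 m³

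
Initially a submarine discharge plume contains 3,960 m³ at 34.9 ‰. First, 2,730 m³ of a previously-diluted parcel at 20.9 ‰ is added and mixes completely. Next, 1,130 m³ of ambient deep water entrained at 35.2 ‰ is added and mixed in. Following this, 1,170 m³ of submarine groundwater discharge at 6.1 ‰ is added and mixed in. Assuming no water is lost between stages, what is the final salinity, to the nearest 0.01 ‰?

Mass of salt is conserved:
Initial salt = 3,960×34.9 = 138,204
After stage 1: salt = 138,204 + 2,730×20.9 = 195,261; volume = 6,690 m³; S = 29.187 ‰
After stage 2: salt = 195,261 + 1,130×35.2 = 235,037; volume = 7,820 m³; S = 30.056 ‰
After stage 3: salt = 235,037 + 1,170×6.1 = 242,174; volume = 8,990 m³
S = 242,174 / 8,990 = 26.9382 ‰

26.94 ‰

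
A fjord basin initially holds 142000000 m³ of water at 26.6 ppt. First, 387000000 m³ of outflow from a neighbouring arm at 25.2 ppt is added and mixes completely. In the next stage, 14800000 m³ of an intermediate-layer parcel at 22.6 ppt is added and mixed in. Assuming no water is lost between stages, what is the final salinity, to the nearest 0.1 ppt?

25.5 ppt

Total salt / total volume:
Initial salt = 142,000,000×26.6 = 3,777,200,000
After stage 1: salt = 3,777,200,000 + 387,000,000×25.2 = 13,529,600,000; volume = 529,000,000 m³; S = 25.576 ppt
After stage 2: salt = 13,529,600,000 + 14,800,000×22.6 = 13,864,080,000; volume = 543,800,000 m³
S = 13,864,080,000 / 543,800,000 = 25.4948 ppt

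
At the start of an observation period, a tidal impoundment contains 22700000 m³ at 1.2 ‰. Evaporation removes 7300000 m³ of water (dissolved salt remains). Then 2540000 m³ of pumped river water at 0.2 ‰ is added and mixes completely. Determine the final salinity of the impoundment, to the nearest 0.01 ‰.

1.55 ‰

After evaporation: salt = 22,700,000×1.2 = 27,240,000; volume = 22,700,000 − 7,300,000 = 15,400,000 m³
After mixing: salt = 27,240,000 + 2,540,000×0.2 = 27,748,000; volume = 15,400,000 + 2,540,000 = 17,940,000 m³
S = 27,748,000 / 17,940,000 = 1.5467 ‰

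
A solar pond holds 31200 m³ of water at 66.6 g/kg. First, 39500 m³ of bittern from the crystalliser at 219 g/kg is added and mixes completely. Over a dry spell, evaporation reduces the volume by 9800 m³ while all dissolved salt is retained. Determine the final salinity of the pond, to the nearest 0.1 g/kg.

After mixing: salt = 31,200×66.6 + 39,500×219 = 10,728,420; volume = 70,700 m³
After evaporation: salt unchanged = 10,728,420; volume = 70,700 − 9,800 = 60,900 m³
S = 10,728,420 / 60,900 = 176.1645 g/kg

176.2 g/kg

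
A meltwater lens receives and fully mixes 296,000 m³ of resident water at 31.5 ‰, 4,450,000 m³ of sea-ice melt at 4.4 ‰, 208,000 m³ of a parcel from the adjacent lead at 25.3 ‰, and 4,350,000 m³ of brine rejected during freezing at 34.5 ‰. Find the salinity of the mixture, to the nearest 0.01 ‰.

Mass of salt is conserved:
salt = 296,000×31.5 + 4,450,000×4.4 + 208,000×25.3 + 4,350,000×34.5 = 9,324,000 + 19,580,000 + 5,262,400 + 150,075,000 = 184,241,400
volume = 296,000 + 4,450,000 + 208,000 + 4,350,000 = 9,304,000 m³
S = 184,241,400 / 9,304,000 = 19.8024 ‰

19.80 ‰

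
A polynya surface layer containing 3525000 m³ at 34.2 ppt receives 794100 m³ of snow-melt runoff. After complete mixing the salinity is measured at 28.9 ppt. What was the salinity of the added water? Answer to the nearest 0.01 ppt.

Salt balance: 3,525,000×34.2 + 794,100×S = 4,319,100×28.9
120,555,000 + 794,100·S = 124,821,990
S = (124,821,990 − 120,555,000) / 794,100 = 5.3734 ppt

5.37 ppt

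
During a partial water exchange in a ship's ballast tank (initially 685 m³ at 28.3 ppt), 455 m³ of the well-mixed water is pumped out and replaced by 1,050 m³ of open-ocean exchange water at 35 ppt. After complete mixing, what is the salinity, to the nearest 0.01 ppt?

Remaining after removal: 230 m³ at 28.3 ppt (salt = 6,509)
After addition: salt = 6,509 + 1,050×35 = 43,259; volume = 1,280 m³
S = 43,259 / 1,280 = 33.7961 ppt

33.80 ppt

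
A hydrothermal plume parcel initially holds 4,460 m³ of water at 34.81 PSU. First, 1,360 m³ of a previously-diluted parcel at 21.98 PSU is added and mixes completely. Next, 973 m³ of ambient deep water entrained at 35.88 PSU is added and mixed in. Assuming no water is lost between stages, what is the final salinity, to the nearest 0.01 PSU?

32.39 PSU

Salt balance:
Initial salt = 4,460×34.81 = 155,252.6
After stage 1: salt = 155,252.6 + 1,360×21.98 = 185,145.4; volume = 5,820 m³; S = 31.812 PSU
After stage 2: salt = 185,145.4 + 973×35.88 = 220,056.64; volume = 6,793 m³
S = 220,056.64 / 6,793 = 32.3946 PSU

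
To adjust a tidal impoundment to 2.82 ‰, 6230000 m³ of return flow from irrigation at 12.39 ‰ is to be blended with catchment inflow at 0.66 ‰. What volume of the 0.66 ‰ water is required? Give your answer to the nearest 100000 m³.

27600000 m³

Salt balance: 6,230,000×12.39 + V×0.66 = (6,230,000+V)×2.82
77,189,700 + 0.66V = 17,568,600 + 2.82V
59,621,100 = 2.16V
V = 27,602,361.11 m³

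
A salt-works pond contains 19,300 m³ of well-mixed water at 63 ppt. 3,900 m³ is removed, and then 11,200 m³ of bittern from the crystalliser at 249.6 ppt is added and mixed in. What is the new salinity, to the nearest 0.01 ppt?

Remaining after removal: 15,400 m³ at 63 ppt (salt = 970,200)
After addition: salt = 970,200 + 11,200×249.6 = 3,765,720; volume = 26,600 m³
S = 3,765,720 / 26,600 = 141.5684 ppt

141.57 ppt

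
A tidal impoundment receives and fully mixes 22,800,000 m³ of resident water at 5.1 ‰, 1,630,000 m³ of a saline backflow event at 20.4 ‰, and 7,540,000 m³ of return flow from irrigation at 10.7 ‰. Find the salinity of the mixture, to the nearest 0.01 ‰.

7.20 ‰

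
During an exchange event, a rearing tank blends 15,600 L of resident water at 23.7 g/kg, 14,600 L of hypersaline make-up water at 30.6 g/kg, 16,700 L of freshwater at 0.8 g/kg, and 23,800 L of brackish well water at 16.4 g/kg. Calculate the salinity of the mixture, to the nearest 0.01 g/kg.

Weighted by volume,
salt = 15,600×23.7 + 14,600×30.6 + 16,700×0.8 + 23,800×16.4 = 369,720 + 446,760 + 13,360 + 390,320 = 1,220,160
volume = 15,600 + 14,600 + 16,700 + 23,800 = 70,700 L
S = 1,220,160 / 70,700 = 17.2583 g/kg

17.26 g/kg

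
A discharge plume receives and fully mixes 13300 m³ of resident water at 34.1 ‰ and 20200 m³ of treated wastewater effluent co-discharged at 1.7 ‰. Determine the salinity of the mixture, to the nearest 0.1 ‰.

Weighted by volume,
salt = 13,300×34.1 + 20,200×1.7 = 453,530 + 34,340 = 487,870
volume = 13,300 + 20,200 = 33,500 m³
S = 487,870 / 33,500 = 14.563 ‰

14.6 ‰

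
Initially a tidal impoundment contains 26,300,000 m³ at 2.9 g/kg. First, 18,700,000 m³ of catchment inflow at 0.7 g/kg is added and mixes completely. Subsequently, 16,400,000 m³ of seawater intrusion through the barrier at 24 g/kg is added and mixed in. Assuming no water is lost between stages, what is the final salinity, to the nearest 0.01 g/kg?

By conservation of dissolved salt,
Initial salt = 26,300,000×2.9 = 76,270,000
After stage 1: salt = 76,270,000 + 18,700,000×0.7 = 89,360,000; volume = 45,000,000 m³; S = 1.986 g/kg
After stage 2: salt = 89,360,000 + 16,400,000×24 = 482,960,000; volume = 61,400,000 m³
S = 482,960,000 / 61,400,000 = 7.8658 g/kg

7.87 g/kg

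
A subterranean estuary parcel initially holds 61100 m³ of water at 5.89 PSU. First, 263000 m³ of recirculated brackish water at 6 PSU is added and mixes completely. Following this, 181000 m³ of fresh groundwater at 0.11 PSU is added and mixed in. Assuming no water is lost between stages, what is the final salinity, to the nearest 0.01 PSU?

By conservation of dissolved salt,
Initial salt = 61,100×5.89 = 359,879
After stage 1: salt = 359,879 + 263,000×6 = 1,937,879; volume = 324,100 m³; S = 5.979 PSU
After stage 2: salt = 1,937,879 + 181,000×0.11 = 1,957,789; volume = 505,100 m³
S = 1,957,789 / 505,100 = 3.876 PSU

3.88 PSU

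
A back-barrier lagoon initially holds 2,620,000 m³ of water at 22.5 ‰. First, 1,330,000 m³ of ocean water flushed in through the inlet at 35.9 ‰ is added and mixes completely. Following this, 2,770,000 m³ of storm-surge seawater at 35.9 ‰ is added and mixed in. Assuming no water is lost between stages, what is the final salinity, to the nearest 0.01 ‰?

30.68 ‰

By conservation of dissolved salt,
Initial salt = 2,620,000×22.5 = 58,950,000
After stage 1: salt = 58,950,000 + 1,330,000×35.9 = 106,697,000; volume = 3,950,000 m³; S = 27.012 ‰
After stage 2: salt = 106,697,000 + 2,770,000×35.9 = 206,140,000; volume = 6,720,000 m³
S = 206,140,000 / 6,720,000 = 30.6756 ‰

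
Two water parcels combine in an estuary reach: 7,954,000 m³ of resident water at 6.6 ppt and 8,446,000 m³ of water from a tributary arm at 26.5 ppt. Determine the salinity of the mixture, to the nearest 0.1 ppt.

By conservation of dissolved salt,
salt = 7,954,000×6.6 + 8,446,000×26.5 = 52,496,400 + 223,819,000 = 276,315,400
volume = 7,954,000 + 8,446,000 = 16,400,000 m³
S = 276,315,400 / 16,400,000 = 16.849 ppt

16.8 ppt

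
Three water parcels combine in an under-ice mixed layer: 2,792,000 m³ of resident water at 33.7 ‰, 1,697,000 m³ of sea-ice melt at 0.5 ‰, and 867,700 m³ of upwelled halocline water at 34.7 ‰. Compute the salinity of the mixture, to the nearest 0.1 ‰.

23.3 ‰

Conserving salt mass:
salt = 2,792,000×33.7 + 1,697,000×0.5 + 867,700×34.7 = 94,090,400 + 848,500 + 30,109,190 = 125,048,090
volume = 2,792,000 + 1,697,000 + 867,700 = 5,356,700 m³
S = 125,048,090 / 5,356,700 = 23.344 ‰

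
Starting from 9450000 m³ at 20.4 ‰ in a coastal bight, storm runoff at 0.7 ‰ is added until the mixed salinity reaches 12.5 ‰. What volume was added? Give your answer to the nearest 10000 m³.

6330000 m³

Salt balance: 9,450,000×20.4 + V×0.7 = (9,450,000+V)×12.5
192,780,000 + 0.7V = 118,125,000 + 12.5V
74,655,000 = 11.8V
V = 6,326,694.92 m³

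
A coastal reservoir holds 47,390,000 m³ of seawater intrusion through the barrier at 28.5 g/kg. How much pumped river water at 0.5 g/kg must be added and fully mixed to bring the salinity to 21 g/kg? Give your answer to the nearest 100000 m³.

17300000 m³

Salt balance: 47,390,000×28.5 + V×0.5 = (47,390,000+V)×21
1,350,615,000 + 0.5V = 995,190,000 + 21V
355,425,000 = 20.5V
V = 17,337,804.88 m³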